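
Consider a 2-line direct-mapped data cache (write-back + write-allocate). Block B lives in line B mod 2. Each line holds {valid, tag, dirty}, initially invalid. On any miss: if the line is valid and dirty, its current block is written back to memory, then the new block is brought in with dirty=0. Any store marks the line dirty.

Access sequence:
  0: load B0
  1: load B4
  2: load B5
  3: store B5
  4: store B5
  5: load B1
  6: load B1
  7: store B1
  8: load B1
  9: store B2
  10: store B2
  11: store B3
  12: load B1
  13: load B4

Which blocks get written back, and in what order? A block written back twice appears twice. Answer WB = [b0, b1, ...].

0: R B0 -> L0 miss  d=-]
1: R B4 -> L0 miss  d=-]
2: R B5 -> L1 miss  d=-]
3: W B5 -> L1 hit  d=D]
4: W B5 -> L1 hit  d=D]
5: R B1 -> L1 miss wb->B5  d=-]
6: R B1 -> L1 hit  d=-]
7: W B1 -> L1 hit  d=D]
8: R B1 -> L1 hit  d=D]
9: W B2 -> L0 miss  d=D]
10: W B2 -> L0 hit  d=D]
11: W B3 -> L1 miss wb->B1  d=D]
12: R B1 -> L1 miss wb->B3  d=-]
13: R B4 -> L0 miss wb->B2  d=-]

WB = [5, 1, 3, 2]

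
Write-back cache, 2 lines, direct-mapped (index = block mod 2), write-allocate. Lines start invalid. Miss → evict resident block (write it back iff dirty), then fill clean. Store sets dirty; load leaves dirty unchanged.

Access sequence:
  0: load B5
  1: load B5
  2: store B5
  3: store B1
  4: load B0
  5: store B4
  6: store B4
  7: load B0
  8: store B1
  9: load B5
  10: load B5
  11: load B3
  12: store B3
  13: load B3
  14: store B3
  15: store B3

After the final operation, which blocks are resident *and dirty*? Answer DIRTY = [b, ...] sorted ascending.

DIRTY = [3]

0: R B5 -> L1 miss  d=-]
1: R B5 -> L1 hit  d=-]
2: W B5 -> L1 hit  d=D]
3: W B1 -> L1 miss wb->B5  d=D]
4: R B0 -> L0 miss  d=-]
5: W B4 -> L0 miss  d=D]
6: W B4 -> L0 hit  d=D]
7: R B0 -> L0 miss wb->B4  d=-]
8: W B1 -> L1 hit  d=D]
9: R B5 -> L1 miss wb->B1  d=-]
10: R B5 -> L1 hit  d=-]
11: R B3 -> L1 miss  d=-]
12: W B3 -> L1 hit  d=D]
13: R B3 -> L1 hit  d=D]
14: W B3 -> L1 hit  d=D]
15: W B3 -> L1 hit  d=D]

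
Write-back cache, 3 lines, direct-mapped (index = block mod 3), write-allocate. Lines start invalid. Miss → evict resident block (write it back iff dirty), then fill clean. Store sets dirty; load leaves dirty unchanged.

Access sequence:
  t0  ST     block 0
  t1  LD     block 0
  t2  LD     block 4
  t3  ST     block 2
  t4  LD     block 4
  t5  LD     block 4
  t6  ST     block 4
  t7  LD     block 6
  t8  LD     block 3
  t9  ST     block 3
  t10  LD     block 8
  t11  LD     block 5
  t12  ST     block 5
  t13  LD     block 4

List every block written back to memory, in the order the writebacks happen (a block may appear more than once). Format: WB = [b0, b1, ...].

0: W B0 → L0 miss [D]
1: R B0 → L0 hit [D]
2: R B4 → L1 miss [-]
3: W B2 → L2 miss [D]
4: R B4 → L1 hit [-]
5: R B4 → L1 hit [-]
6: W B4 → L1 hit [D]
7: R B6 → L0 miss wb→B0 [-]
8: R B3 → L0 miss [-]
9: W B3 → L0 hit [D]
10: R B8 → L2 miss wb→B2 [-]
11: R B5 → L2 miss [-]
12: W B5 → L2 hit [D]
13: R B4 → L1 hit [D]

WB = [0, 2]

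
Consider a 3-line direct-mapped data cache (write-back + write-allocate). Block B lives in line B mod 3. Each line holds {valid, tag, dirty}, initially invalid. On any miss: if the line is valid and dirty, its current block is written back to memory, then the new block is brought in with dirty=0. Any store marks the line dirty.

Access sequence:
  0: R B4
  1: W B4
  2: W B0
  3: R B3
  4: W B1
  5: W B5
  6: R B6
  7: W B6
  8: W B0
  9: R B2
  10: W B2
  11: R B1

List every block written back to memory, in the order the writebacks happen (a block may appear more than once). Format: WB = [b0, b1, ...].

0: R B4 -> L1 miss  d=-]
1: W B4 -> L1 hit  d=D]
2: W B0 -> L0 miss  d=D]
3: R B3 -> L0 miss wb->B0  d=-]
4: W B1 -> L1 miss wb->B4  d=D]
5: W B5 -> L2 miss  d=D]
6: R B6 -> L0 miss  d=-]
7: W B6 -> L0 hit  d=D]
8: W B0 -> L0 miss wb->B6  d=D]
9: R B2 -> L2 miss wb->B5  d=-]
10: W B2 -> L2 hit  d=D]
11: R B1 -> L1 hit  d=D]

WB = [0, 4, 6, 5]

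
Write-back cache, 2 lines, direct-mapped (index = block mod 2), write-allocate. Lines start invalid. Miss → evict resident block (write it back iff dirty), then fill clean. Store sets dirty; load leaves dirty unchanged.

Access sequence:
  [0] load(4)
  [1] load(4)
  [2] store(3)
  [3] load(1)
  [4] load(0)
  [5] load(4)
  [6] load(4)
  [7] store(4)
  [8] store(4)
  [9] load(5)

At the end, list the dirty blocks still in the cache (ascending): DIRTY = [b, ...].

0: R B4 → L0 miss [-]
1: R B4 → L0 hit [-]
2: W B3 → L1 miss [D]
3: R B1 → L1 miss wb→B3 [-]
4: R B0 → L0 miss [-]
5: R B4 → L0 miss [-]
6: R B4 → L0 hit [-]
7: W B4 → L0 hit [D]
8: W B4 → L0 hit [D]
9: R B5 → L1 miss [-]

DIRTY = [4]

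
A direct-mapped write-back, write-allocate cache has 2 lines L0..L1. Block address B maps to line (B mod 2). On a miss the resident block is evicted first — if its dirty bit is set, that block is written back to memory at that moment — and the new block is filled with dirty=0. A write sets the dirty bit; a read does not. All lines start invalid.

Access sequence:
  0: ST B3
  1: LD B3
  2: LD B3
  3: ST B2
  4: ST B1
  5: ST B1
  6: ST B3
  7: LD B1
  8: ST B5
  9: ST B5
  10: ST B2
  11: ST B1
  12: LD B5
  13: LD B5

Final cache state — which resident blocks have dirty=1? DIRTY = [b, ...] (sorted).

DIRTY = [2]

  0 | W B3 → L1 miss [D]
  1 | R B3 → L1 hit [D]
  2 | R B3 → L1 hit [D]
  3 | W B2 → L0 miss [D]
  4 | W B1 → L1 miss wb→B3 [D]
  5 | W B1 → L1 hit [D]
  6 | W B3 → L1 miss wb→B1 [D]
  7 | R B1 → L1 miss wb→B3 [-]
  8 | W B5 → L1 miss [D]
  9 | W B5 → L1 hit [D]
  10 | W B2 → L0 hit [D]
  11 | W B1 → L1 miss wb→B5 [D]
  12 | R B5 → L1 miss wb→B1 [-]
  13 | R B5 → L1 hit [-]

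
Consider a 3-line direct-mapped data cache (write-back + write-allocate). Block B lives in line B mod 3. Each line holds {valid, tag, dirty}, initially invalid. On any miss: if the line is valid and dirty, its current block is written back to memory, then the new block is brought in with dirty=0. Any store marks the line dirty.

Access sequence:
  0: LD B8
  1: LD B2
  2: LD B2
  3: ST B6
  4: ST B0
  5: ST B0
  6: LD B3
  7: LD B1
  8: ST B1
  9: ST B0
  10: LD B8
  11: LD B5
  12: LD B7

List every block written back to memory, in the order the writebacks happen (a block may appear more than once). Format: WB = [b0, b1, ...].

0: R B8 -> L2 miss  d=-]
1: R B2 -> L2 miss  d=-]
2: R B2 -> L2 hit  d=-]
3: W B6 -> L0 miss  d=D]
4: W B0 -> L0 miss wb->B6  d=D]
5: W B0 -> L0 hit  d=D]
6: R B3 -> L0 miss wb->B0  d=-]
7: R B1 -> L1 miss  d=-]
8: W B1 -> L1 hit  d=D]
9: W B0 -> L0 miss  d=D]
10: R B8 -> L2 miss  d=-]
11: R B5 -> L2 miss  d=-]
12: R B7 -> L1 miss wb->B1  d=-]

WB = [6, 0, 1]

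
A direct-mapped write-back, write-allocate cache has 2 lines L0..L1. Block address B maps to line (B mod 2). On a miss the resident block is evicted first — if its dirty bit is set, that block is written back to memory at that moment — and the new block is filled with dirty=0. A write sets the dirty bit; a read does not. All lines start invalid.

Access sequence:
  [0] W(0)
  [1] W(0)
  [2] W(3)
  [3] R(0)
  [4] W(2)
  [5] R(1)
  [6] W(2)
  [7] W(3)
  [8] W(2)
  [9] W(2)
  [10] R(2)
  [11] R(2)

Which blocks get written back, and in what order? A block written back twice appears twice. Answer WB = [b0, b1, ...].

  0 | W B0 → L0 miss [D]
  1 | W B0 → L0 hit [D]
  2 | W B3 → L1 miss [D]
  3 | R B0 → L0 hit [D]
  4 | W B2 → L0 miss wb→B0 [D]
  5 | R B1 → L1 miss wb→B3 [-]
  6 | W B2 → L0 hit [D]
  7 | W B3 → L1 miss [D]
  8 | W B2 → L0 hit [D]
  9 | W B2 → L0 hit [D]
  10 | R B2 → L0 hit [D]
  11 | R B2 → L0 hit [D]

WB = [0, 3]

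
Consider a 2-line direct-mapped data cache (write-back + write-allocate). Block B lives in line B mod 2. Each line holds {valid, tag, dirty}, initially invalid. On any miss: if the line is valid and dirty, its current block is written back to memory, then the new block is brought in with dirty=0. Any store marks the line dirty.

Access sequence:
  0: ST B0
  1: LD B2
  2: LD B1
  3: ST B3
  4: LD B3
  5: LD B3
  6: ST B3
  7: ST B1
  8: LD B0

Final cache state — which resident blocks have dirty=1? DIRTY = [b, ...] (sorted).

0: W B0 -> L0 miss  d=D]
1: R B2 -> L0 miss wb->B0  d=-]
2: R B1 -> L1 miss  d=-]
3: W B3 -> L1 miss  d=D]
4: R B3 -> L1 hit  d=D]
5: R B3 -> L1 hit  d=D]
6: W B3 -> L1 hit  d=D]
7: W B1 -> L1 miss wb->B3  d=D]
8: R B0 -> L0 miss  d=-]

DIRTY = [1]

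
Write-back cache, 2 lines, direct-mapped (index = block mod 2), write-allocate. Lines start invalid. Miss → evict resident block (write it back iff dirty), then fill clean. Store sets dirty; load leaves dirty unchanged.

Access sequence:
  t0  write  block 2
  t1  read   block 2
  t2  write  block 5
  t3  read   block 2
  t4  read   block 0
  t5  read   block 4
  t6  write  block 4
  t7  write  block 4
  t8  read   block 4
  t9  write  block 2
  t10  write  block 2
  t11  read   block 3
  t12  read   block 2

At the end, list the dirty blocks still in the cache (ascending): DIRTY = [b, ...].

0: W B2 -> L0 miss  d=D]
1: R B2 -> L0 hit  d=D]
2: W B5 -> L1 miss  d=D]
3: R B2 -> L0 hit  d=D]
4: R B0 -> L0 miss wb->B2  d=-]
5: R B4 -> L0 miss  d=-]
6: W B4 -> L0 hit  d=D]
7: W B4 -> L0 hit  d=D]
8: R B4 -> L0 hit  d=D]
9: W B2 -> L0 miss wb->B4  d=D]
10: W B2 -> L0 hit  d=D]
11: R B3 -> L1 miss wb->B5  d=-]
12: R B2 -> L0 hit  d=D]

DIRTY = [2]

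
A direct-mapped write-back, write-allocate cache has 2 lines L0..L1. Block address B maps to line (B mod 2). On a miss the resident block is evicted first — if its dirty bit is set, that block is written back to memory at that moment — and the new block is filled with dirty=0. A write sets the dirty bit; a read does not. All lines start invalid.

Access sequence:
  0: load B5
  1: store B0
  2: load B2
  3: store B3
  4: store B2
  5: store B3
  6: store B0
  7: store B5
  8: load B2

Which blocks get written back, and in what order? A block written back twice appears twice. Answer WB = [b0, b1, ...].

WB = [0, 2, 3, 0]

  0 | R B5 → L1 miss [-]
  1 | W B0 → L0 miss [D]
  2 | R B2 → L0 miss wb→B0 [-]
  3 | W B3 → L1 miss [D]
  4 | W B2 → L0 hit [D]
  5 | W B3 → L1 hit [D]
  6 | W B0 → L0 miss wb→B2 [D]
  7 | W B5 → L1 miss wb→B3 [D]
  8 | R B2 → L0 miss wb→B0 [-]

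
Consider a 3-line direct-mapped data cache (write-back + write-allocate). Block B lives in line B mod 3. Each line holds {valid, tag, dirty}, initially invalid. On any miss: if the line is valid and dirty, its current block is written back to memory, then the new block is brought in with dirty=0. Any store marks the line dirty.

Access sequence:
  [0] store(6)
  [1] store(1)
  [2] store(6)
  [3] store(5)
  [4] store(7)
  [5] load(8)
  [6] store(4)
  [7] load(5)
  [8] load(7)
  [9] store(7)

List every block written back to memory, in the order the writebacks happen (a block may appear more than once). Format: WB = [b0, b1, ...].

WB = [1, 5, 7, 4]

  0 | W B6 → L0 miss [D]
  1 | W B1 → L1 miss [D]
  2 | W B6 → L0 hit [D]
  3 | W B5 → L2 miss [D]
  4 | W B7 → L1 miss wb→B1 [D]
  5 | R B8 → L2 miss wb→B5 [-]
  6 | W B4 → L1 miss wb→B7 [D]
  7 | R B5 → L2 miss [-]
  8 | R B7 → L1 miss wb→B4 [-]
  9 | W B7 → L1 hit [D]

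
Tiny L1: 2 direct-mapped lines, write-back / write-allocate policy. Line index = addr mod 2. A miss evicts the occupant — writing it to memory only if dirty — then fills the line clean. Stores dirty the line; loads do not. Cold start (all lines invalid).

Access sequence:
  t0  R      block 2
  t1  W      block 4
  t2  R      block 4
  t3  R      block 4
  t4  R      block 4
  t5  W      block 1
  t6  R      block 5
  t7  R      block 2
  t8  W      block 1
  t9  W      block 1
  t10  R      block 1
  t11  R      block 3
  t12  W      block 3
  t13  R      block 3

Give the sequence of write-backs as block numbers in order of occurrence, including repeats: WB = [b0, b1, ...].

WB = [1, 4, 1]

0: R B2 -> L0 miss  d=-]
1: W B4 -> L0 miss  d=D]
2: R B4 -> L0 hit  d=D]
3: R B4 -> L0 hit  d=D]
4: R B4 -> L0 hit  d=D]
5: W B1 -> L1 miss  d=D]
6: R B5 -> L1 miss wb->B1  d=-]
7: R B2 -> L0 miss wb->B4  d=-]
8: W B1 -> L1 miss  d=D]
9: W B1 -> L1 hit  d=D]
10: R B1 -> L1 hit  d=D]
11: R B3 -> L1 miss wb->B1  d=-]
12: W B3 -> L1 hit  d=D]
13: R B3 -> L1 hit  d=D]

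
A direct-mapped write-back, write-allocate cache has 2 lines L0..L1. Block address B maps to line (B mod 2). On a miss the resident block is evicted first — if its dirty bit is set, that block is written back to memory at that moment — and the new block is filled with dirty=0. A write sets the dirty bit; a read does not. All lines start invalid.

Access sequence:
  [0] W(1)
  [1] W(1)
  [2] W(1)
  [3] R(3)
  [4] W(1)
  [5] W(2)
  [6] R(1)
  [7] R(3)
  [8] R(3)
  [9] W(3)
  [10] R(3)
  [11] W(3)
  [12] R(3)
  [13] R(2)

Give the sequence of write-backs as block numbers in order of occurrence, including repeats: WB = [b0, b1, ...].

WB = [1, 1]

0: W B1 → L1 miss [D]
1: W B1 → L1 hit [D]
2: W B1 → L1 hit [D]
3: R B3 → L1 miss wb→B1 [-]
4: W B1 → L1 miss [D]
5: W B2 → L0 miss [D]
6: R B1 → L1 hit [D]
7: R B3 → L1 miss wb→B1 [-]
8: R B3 → L1 hit [-]
9: W B3 → L1 hit [D]
10: R B3 → L1 hit [D]
11: W B3 → L1 hit [D]
12: R B3 → L1 hit [D]
13: R B2 → L0 hit [D]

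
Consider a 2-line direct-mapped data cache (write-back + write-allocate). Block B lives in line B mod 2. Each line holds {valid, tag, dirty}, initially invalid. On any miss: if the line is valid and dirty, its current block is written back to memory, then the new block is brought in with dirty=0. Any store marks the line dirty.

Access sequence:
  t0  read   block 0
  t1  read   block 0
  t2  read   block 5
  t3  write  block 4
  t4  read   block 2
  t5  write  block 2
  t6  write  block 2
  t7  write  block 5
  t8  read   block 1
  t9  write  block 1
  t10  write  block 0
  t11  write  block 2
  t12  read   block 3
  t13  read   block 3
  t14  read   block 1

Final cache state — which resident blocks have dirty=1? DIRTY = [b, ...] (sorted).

0: R B0 -> L0 miss  d=-]
1: R B0 -> L0 hit  d=-]
2: R B5 -> L1 miss  d=-]
3: W B4 -> L0 miss  d=D]
4: R B2 -> L0 miss wb->B4  d=-]
5: W B2 -> L0 hit  d=D]
6: W B2 -> L0 hit  d=D]
7: W B5 -> L1 hit  d=D]
8: R B1 -> L1 miss wb->B5  d=-]
9: W B1 -> L1 hit  d=D]
10: W B0 -> L0 miss wb->B2  d=D]
11: W B2 -> L0 miss wb->B0  d=D]
12: R B3 -> L1 miss wb->B1  d=-]
13: R B3 -> L1 hit  d=-]
14: R B1 -> L1 miss  d=-]

DIRTY = [2]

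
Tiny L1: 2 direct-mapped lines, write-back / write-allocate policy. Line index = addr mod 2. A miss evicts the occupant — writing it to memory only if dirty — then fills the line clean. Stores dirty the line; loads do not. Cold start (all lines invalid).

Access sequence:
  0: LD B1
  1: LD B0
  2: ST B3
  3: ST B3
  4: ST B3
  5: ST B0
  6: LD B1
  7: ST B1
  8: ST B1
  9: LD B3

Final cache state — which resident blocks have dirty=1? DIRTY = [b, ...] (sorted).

  0 | R B1 → L1 miss [-]
  1 | R B0 → L0 miss [-]
  2 | W B3 → L1 miss [D]
  3 | W B3 → L1 hit [D]
  4 | W B3 → L1 hit [D]
  5 | W B0 → L0 hit [D]
  6 | R B1 → L1 miss wb→B3 [-]
  7 | W B1 → L1 hit [D]
  8 | W B1 → L1 hit [D]
  9 | R B3 → L1 miss wb→B1 [-]

DIRTY = [0]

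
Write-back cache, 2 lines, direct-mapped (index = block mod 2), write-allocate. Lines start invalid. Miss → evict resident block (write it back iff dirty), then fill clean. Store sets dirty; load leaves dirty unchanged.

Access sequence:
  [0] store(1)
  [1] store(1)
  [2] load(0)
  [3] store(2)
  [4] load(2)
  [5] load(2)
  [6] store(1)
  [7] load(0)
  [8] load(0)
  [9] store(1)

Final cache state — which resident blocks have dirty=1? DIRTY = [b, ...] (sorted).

DIRTY = [1]

0: W B1 -> L1 miss  d=D]
1: W B1 -> L1 hit  d=D]
2: R B0 -> L0 miss  d=-]
3: W B2 -> L0 miss  d=D]
4: R B2 -> L0 hit  d=D]
5: R B2 -> L0 hit  d=D]
6: W B1 -> L1 hit  d=D]
7: R B0 -> L0 miss wb->B2  d=-]
8: R B0 -> L0 hit  d=-]
9: W B1 -> L1 hit  d=D]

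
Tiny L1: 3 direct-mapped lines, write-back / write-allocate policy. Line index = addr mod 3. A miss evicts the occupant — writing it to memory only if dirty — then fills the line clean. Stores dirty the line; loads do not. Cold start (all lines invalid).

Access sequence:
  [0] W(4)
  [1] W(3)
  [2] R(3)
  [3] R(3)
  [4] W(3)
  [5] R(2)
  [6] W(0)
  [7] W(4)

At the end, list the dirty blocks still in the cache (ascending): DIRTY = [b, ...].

0: W B4 -> L1 miss  d=D]
1: W B3 -> L0 miss  d=D]
2: R B3 -> L0 hit  d=D]
3: R B3 -> L0 hit  d=D]
4: W B3 -> L0 hit  d=D]
5: R B2 -> L2 miss  d=-]
6: W B0 -> L0 miss wb->B3  d=D]
7: W B4 -> L1 hit  d=D]

DIRTY = [0, 4]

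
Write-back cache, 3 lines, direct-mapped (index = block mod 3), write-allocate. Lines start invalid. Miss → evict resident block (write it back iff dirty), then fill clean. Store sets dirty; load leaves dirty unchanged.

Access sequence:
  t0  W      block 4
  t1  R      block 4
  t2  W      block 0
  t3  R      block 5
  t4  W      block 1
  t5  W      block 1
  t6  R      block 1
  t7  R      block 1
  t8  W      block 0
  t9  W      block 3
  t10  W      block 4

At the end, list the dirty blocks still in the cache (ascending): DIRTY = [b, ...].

0: W B4 -> L1 miss  d=D]
1: R B4 -> L1 hit  d=D]
2: W B0 -> L0 miss  d=D]
3: R B5 -> L2 miss  d=-]
4: W B1 -> L1 miss wb->B4  d=D]
5: W B1 -> L1 hit  d=D]
6: R B1 -> L1 hit  d=D]
7: R B1 -> L1 hit  d=D]
8: W B0 -> L0 hit  d=D]
9: W B3 -> L0 miss wb->B0  d=D]
10: W B4 -> L1 miss wb->B1  d=D]

DIRTY = [3, 4]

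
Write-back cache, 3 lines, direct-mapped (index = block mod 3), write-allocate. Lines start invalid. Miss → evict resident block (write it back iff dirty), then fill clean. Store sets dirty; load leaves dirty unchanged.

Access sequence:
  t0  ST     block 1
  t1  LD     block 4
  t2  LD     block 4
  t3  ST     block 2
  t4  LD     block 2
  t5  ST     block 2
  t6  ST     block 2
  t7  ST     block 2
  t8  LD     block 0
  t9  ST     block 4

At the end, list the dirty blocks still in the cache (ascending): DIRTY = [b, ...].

  0 | W B1 → L1 miss [D]
  1 | R B4 → L1 miss wb→B1 [-]
  2 | R B4 → L1 hit [-]
  3 | W B2 → L2 miss [D]
  4 | R B2 → L2 hit [D]
  5 | W B2 → L2 hit [D]
  6 | W B2 → L2 hit [D]
  7 | W B2 → L2 hit [D]
  8 | R B0 → L0 miss [-]
  9 | W B4 → L1 hit [D]

DIRTY = [2, 4]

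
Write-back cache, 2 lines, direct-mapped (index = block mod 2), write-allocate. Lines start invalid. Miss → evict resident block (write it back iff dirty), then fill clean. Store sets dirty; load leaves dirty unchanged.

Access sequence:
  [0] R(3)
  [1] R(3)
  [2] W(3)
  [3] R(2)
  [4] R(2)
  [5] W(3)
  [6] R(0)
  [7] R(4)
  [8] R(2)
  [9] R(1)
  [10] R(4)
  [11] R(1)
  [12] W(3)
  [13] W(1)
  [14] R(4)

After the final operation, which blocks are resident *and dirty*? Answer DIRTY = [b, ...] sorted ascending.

DIRTY = [1]

  0 | R B3 → L1 miss [-]
  1 | R B3 → L1 hit [-]
  2 | W B3 → L1 hit [D]
  3 | R B2 → L0 miss [-]
  4 | R B2 → L0 hit [-]
  5 | W B3 → L1 hit [D]
  6 | R B0 → L0 miss [-]
  7 | R B4 → L0 miss [-]
  8 | R B2 → L0 miss [-]
  9 | R B1 → L1 miss wb→B3 [-]
  10 | R B4 → L0 miss [-]
  11 | R B1 → L1 hit [-]
  12 | W B3 → L1 miss [D]
  13 | W B1 → L1 miss wb→B3 [D]
  14 | R B4 → L0 hit [-]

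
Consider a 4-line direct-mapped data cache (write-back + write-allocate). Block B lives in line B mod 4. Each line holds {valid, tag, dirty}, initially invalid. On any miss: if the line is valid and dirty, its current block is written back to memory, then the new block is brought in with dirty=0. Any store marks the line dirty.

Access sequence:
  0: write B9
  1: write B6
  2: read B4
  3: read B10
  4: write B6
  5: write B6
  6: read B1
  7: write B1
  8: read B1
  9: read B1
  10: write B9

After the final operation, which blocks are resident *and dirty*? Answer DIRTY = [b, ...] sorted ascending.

  0 | W B9 → L1 miss [D]
  1 | W B6 → L2 miss [D]
  2 | R B4 → L0 miss [-]
  3 | R B10 → L2 miss wb→B6 [-]
  4 | W B6 → L2 miss [D]
  5 | W B6 → L2 hit [D]
  6 | R B1 → L1 miss wb→B9 [-]
  7 | W B1 → L1 hit [D]
  8 | R B1 → L1 hit [D]
  9 | R B1 → L1 hit [D]
  10 | W B9 → L1 miss wb→B1 [D]

DIRTY = [6, 9]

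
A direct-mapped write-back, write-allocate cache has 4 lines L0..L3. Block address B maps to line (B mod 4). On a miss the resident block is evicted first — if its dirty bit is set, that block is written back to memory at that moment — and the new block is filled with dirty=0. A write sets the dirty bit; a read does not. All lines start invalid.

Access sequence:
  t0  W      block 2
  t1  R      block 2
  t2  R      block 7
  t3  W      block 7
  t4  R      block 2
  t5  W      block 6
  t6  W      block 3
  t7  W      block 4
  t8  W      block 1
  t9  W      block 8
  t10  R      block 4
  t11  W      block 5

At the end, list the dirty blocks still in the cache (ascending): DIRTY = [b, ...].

DIRTY = [3, 5, 6]

0: W B2 -> L2 miss  d=D]
1: R B2 -> L2 hit  d=D]
2: R B7 -> L3 miss  d=-]
3: W B7 -> L3 hit  d=D]
4: R B2 -> L2 hit  d=D]
5: W B6 -> L2 miss wb->B2  d=D]
6: W B3 -> L3 miss wb->B7  d=D]
7: W B4 -> L0 miss  d=D]
8: W B1 -> L1 miss  d=D]
9: W B8 -> L0 miss wb->B4  d=D]
10: R B4 -> L0 miss wb->B8  d=-]
11: W B5 -> L1 miss wb->B1  d=D]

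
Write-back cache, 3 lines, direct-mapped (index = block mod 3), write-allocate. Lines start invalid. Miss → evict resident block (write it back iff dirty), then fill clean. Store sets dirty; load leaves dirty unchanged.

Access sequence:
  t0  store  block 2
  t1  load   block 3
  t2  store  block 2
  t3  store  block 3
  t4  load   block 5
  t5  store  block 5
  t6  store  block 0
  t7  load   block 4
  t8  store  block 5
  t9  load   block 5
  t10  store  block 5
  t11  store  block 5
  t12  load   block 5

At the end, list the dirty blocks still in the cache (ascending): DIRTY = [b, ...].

DIRTY = [0, 5]

0: W B2 -> L2 miss  d=D]
1: R B3 -> L0 miss  d=-]
2: W B2 -> L2 hit  d=D]
3: W B3 -> L0 hit  d=D]
4: R B5 -> L2 miss wb->B2  d=-]
5: W B5 -> L2 hit  d=D]
6: W B0 -> L0 miss wb->B3  d=D]
7: R B4 -> L1 miss  d=-]
8: W B5 -> L2 hit  d=D]
9: R B5 -> L2 hit  d=D]
10: W B5 -> L2 hit  d=D]
11: W B5 -> L2 hit  d=D]
12: R B5 -> L2 hit  d=D]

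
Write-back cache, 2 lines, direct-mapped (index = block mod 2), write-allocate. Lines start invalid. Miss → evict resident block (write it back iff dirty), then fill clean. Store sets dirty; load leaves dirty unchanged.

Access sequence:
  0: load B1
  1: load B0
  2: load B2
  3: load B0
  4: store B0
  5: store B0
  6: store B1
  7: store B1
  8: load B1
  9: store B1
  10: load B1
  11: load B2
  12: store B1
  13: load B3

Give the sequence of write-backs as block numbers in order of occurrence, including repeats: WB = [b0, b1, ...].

  0 | R B1 → L1 miss [-]
  1 | R B0 → L0 miss [-]
  2 | R B2 → L0 miss [-]
  3 | R B0 → L0 miss [-]
  4 | W B0 → L0 hit [D]
  5 | W B0 → L0 hit [D]
  6 | W B1 → L1 hit [D]
  7 | W B1 → L1 hit [D]
  8 | R B1 → L1 hit [D]
  9 | W B1 → L1 hit [D]
  10 | R B1 → L1 hit [D]
  11 | R B2 → L0 miss wb→B0 [-]
  12 | W B1 → L1 hit [D]
  13 | R B3 → L1 miss wb→B1 [-]

WB = [0, 1]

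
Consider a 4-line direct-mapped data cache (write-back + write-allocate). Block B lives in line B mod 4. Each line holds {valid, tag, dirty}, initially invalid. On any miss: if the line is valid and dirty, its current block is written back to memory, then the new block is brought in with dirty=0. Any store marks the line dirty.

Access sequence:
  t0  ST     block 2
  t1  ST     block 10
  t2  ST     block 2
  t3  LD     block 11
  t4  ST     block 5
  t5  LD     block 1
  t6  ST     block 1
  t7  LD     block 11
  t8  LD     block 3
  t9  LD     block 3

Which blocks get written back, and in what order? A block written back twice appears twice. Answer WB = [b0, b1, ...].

0: W B2 -> L2 miss  d=D]
1: W B10 -> L2 miss wb->B2  d=D]
2: W B2 -> L2 miss wb->B10  d=D]
3: R B11 -> L3 miss  d=-]
4: W B5 -> L1 miss  d=D]
5: R B1 -> L1 miss wb->B5  d=-]
6: W B1 -> L1 hit  d=D]
7: R B11 -> L3 hit  d=-]
8: R B3 -> L3 miss  d=-]
9: R B3 -> L3 hit  d=-]

WB = [2, 10, 5]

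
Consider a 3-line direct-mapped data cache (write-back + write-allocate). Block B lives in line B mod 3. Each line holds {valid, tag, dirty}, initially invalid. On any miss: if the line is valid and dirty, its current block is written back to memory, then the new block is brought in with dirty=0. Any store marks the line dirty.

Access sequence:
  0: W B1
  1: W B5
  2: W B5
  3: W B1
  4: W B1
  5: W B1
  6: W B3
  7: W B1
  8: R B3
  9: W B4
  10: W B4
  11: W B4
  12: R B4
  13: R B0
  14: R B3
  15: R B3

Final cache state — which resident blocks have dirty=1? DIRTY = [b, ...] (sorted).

DIRTY = [4, 5]

  0 | W B1 → L1 miss [D]
  1 | W B5 → L2 miss [D]
  2 | W B5 → L2 hit [D]
  3 | W B1 → L1 hit [D]
  4 | W B1 → L1 hit [D]
  5 | W B1 → L1 hit [D]
  6 | W B3 → L0 miss [D]
  7 | W B1 → L1 hit [D]
  8 | R B3 → L0 hit [D]
  9 | W B4 → L1 miss wb→B1 [D]
  10 | W B4 → L1 hit [D]
  11 | W B4 → L1 hit [D]
  12 | R B4 → L1 hit [D]
  13 | R B0 → L0 miss wb→B3 [-]
  14 | R B3 → L0 miss [-]
  15 | R B3 → L0 hit [-]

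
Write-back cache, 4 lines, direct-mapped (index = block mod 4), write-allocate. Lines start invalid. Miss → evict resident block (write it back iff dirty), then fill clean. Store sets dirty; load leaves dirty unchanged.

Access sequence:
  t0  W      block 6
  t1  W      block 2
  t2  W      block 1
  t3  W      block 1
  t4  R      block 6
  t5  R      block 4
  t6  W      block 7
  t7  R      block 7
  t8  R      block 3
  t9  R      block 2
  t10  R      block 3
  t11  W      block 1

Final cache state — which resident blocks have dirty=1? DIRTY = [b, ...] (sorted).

  0 | W B6 → L2 miss [D]
  1 | W B2 → L2 miss wb→B6 [D]
  2 | W B1 → L1 miss [D]
  3 | W B1 → L1 hit [D]
  4 | R B6 → L2 miss wb→B2 [-]
  5 | R B4 → L0 miss [-]
  6 | W B7 → L3 miss [D]
  7 | R B7 → L3 hit [D]
  8 | R B3 → L3 miss wb→B7 [-]
  9 | R B2 → L2 miss [-]
  10 | R B3 → L3 hit [-]
  11 | W B1 → L1 hit [D]

DIRTY = [1]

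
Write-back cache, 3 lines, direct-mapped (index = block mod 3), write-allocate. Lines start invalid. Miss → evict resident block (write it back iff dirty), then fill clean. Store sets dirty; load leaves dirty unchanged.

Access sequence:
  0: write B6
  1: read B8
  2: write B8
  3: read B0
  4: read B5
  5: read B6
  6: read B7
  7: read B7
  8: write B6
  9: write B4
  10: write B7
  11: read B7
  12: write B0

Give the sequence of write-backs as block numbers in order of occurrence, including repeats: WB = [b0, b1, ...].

0: W B6 → L0 miss [D]
1: R B8 → L2 miss [-]
2: W B8 → L2 hit [D]
3: R B0 → L0 miss wb→B6 [-]
4: R B5 → L2 miss wb→B8 [-]
5: R B6 → L0 miss [-]
6: R B7 → L1 miss [-]
7: R B7 → L1 hit [-]
8: W B6 → L0 hit [D]
9: W B4 → L1 miss [D]
10: W B7 → L1 miss wb→B4 [D]
11: R B7 → L1 hit [D]
12: W B0 → L0 miss wb→B6 [D]

WB = [6, 8, 4, 6]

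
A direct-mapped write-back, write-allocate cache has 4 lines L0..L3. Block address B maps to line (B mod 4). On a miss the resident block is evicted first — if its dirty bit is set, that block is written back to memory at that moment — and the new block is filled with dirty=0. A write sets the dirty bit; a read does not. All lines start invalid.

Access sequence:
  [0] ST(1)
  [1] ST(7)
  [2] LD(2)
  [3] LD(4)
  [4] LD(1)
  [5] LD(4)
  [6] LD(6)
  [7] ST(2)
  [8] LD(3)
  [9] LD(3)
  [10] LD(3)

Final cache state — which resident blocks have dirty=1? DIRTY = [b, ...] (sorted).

0: W B1 -> L1 miss  d=D]
1: W B7 -> L3 miss  d=D]
2: R B2 -> L2 miss  d=-]
3: R B4 -> L0 miss  d=-]
4: R B1 -> L1 hit  d=D]
5: R B4 -> L0 hit  d=-]
6: R B6 -> L2 miss  d=-]
7: W B2 -> L2 miss  d=D]
8: R B3 -> L3 miss wb->B7  d=-]
9: R B3 -> L3 hit  d=-]
10: R B3 -> L3 hit  d=-]

DIRTY = [1, 2]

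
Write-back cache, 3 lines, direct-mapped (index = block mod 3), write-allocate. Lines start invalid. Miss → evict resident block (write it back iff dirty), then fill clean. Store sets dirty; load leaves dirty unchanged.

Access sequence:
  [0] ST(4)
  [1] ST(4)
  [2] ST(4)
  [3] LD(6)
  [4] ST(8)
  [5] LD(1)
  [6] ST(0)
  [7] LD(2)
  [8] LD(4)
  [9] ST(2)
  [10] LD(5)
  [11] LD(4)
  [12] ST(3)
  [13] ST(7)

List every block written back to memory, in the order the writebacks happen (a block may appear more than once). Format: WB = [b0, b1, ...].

  0 | W B4 → L1 miss [D]
  1 | W B4 → L1 hit [D]
  2 | W B4 → L1 hit [D]
  3 | R B6 → L0 miss [-]
  4 | W B8 → L2 miss [D]
  5 | R B1 → L1 miss wb→B4 [-]
  6 | W B0 → L0 miss [D]
  7 | R B2 → L2 miss wb→B8 [-]
  8 | R B4 → L1 miss [-]
  9 | W B2 → L2 hit [D]
  10 | R B5 → L2 miss wb→B2 [-]
  11 | R B4 → L1 hit [-]
  12 | W B3 → L0 miss wb→B0 [D]
  13 | W B7 → L1 miss [D]

WB = [4, 8, 2, 0]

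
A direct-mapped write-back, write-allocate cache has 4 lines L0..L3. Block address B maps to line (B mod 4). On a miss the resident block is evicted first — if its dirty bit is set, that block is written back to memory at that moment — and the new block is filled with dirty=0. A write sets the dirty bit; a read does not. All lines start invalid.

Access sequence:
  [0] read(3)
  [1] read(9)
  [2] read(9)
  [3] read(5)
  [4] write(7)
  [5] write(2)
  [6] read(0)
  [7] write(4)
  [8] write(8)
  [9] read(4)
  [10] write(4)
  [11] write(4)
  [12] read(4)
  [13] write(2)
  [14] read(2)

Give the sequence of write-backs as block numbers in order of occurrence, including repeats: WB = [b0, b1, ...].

WB = [4, 8]

  0 | R B3 → L3 miss [-]
  1 | R B9 → L1 miss [-]
  2 | R B9 → L1 hit [-]
  3 | R B5 → L1 miss [-]
  4 | W B7 → L3 miss [D]
  5 | W B2 → L2 miss [D]
  6 | R B0 → L0 miss [-]
  7 | W B4 → L0 miss [D]
  8 | W B8 → L0 miss wb→B4 [D]
  9 | R B4 → L0 miss wb→B8 [-]
  10 | W B4 → L0 hit [D]
  11 | W B4 → L0 hit [D]
  12 | R B4 → L0 hit [D]
  13 | W B2 → L2 hit [D]
  14 | R B2 → L2 hit [D]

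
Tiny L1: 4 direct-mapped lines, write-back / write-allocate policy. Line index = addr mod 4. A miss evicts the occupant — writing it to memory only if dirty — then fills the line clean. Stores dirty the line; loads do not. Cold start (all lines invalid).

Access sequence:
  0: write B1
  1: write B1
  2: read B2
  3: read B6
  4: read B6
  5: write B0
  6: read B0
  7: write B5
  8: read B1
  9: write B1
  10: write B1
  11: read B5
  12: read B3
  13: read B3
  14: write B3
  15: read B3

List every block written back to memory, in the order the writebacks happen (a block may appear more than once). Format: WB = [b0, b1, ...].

  0 | W B1 → L1 miss [D]
  1 | W B1 → L1 hit [D]
  2 | R B2 → L2 miss [-]
  3 | R B6 → L2 miss [-]
  4 | R B6 → L2 hit [-]
  5 | W B0 → L0 miss [D]
  6 | R B0 → L0 hit [D]
  7 | W B5 → L1 miss wb→B1 [D]
  8 | R B1 → L1 miss wb→B5 [-]
  9 | W B1 → L1 hit [D]
  10 | W B1 → L1 hit [D]
  11 | R B5 → L1 miss wb→B1 [-]
  12 | R B3 → L3 miss [-]
  13 | R B3 → L3 hit [-]
  14 | W B3 → L3 hit [D]
  15 | R B3 → L3 hit [D]

WB = [1, 5, 1]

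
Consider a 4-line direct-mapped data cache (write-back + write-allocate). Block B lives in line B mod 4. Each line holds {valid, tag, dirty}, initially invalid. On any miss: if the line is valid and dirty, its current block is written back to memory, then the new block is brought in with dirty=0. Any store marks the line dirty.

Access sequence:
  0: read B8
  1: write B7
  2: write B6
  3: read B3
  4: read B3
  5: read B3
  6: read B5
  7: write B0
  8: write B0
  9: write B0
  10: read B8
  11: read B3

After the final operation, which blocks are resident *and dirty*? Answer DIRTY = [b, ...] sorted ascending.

DIRTY = [6]

  0 | R B8 → L0 miss [-]
  1 | W B7 → L3 miss [D]
  2 | W B6 → L2 miss [D]
  3 | R B3 → L3 miss wb→B7 [-]
  4 | R B3 → L3 hit [-]
  5 | R B3 → L3 hit [-]
  6 | R B5 → L1 miss [-]
  7 | W B0 → L0 miss [D]
  8 | W B0 → L0 hit [D]
  9 | W B0 → L0 hit [D]
  10 | R B8 → L0 miss wb→B0 [-]
  11 | R B3 → L3 hit [-]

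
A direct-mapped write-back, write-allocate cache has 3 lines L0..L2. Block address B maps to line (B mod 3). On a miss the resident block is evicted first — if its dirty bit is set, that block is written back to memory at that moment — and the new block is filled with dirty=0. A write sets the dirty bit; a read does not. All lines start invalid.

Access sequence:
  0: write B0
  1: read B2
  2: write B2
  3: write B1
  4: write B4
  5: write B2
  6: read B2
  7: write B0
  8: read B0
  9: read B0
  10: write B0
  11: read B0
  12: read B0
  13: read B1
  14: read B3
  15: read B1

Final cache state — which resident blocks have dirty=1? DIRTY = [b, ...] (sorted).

  0 | W B0 → L0 miss [D]
  1 | R B2 → L2 miss [-]
  2 | W B2 → L2 hit [D]
  3 | W B1 → L1 miss [D]
  4 | W B4 → L1 miss wb→B1 [D]
  5 | W B2 → L2 hit [D]
  6 | R B2 → L2 hit [D]
  7 | W B0 → L0 hit [D]
  8 | R B0 → L0 hit [D]
  9 | R B0 → L0 hit [D]
  10 | W B0 → L0 hit [D]
  11 | R B0 → L0 hit [D]
  12 | R B0 → L0 hit [D]
  13 | R B1 → L1 miss wb→B4 [-]
  14 | R B3 → L0 miss wb→B0 [-]
  15 | R B1 → L1 hit [-]

DIRTY = [2]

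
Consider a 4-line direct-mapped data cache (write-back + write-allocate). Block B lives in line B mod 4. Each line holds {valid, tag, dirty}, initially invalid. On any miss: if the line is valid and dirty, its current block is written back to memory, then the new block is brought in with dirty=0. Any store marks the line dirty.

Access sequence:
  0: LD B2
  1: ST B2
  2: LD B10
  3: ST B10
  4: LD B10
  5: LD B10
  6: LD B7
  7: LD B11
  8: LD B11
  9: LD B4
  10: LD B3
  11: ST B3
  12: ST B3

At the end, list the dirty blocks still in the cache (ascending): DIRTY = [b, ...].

0: R B2 → L2 miss [-]
1: W B2 → L2 hit [D]
2: R B10 → L2 miss wb→B2 [-]
3: W B10 → L2 hit [D]
4: R B10 → L2 hit [D]
5: R B10 → L2 hit [D]
6: R B7 → L3 miss [-]
7: R B11 → L3 miss [-]
8: R B11 → L3 hit [-]
9: R B4 → L0 miss [-]
10: R B3 → L3 miss [-]
11: W B3 → L3 hit [D]
12: W B3 → L3 hit [D]

DIRTY = [3, 10]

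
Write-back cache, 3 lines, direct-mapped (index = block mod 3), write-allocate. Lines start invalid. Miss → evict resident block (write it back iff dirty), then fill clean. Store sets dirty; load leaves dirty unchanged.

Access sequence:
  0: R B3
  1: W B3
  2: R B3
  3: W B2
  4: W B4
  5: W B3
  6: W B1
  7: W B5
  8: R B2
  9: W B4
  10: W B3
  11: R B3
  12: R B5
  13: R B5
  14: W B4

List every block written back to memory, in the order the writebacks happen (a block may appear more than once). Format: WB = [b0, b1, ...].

0: R B3 -> L0 miss  d=-]
1: W B3 -> L0 hit  d=D]
2: R B3 -> L0 hit  d=D]
3: W B2 -> L2 miss  d=D]
4: W B4 -> L1 miss  d=D]
5: W B3 -> L0 hit  d=D]
6: W B1 -> L1 miss wb->B4  d=D]
7: W B5 -> L2 miss wb->B2  d=D]
8: R B2 -> L2 miss wb->B5  d=-]
9: W B4 -> L1 miss wb->B1  d=D]
10: W B3 -> L0 hit  d=D]
11: R B3 -> L0 hit  d=D]
12: R B5 -> L2 miss  d=-]
13: R B5 -> L2 hit  d=-]
14: W B4 -> L1 hit  d=D]

WB = [4, 2, 5, 1]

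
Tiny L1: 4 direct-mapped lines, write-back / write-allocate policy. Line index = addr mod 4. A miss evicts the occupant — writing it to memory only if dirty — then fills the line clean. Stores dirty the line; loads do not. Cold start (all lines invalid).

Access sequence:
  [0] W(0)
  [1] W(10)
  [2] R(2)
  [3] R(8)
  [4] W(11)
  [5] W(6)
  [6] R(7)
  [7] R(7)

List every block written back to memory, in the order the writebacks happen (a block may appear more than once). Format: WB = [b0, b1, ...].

0: W B0 → L0 miss [D]
1: W B10 → L2 miss [D]
2: R B2 → L2 miss wb→B10 [-]
3: R B8 → L0 miss wb→B0 [-]
4: W B11 → L3 miss [D]
5: W B6 → L2 miss [D]
6: R B7 → L3 miss wb→B11 [-]
7: R B7 → L3 hit [-]

WB = [10, 0, 11]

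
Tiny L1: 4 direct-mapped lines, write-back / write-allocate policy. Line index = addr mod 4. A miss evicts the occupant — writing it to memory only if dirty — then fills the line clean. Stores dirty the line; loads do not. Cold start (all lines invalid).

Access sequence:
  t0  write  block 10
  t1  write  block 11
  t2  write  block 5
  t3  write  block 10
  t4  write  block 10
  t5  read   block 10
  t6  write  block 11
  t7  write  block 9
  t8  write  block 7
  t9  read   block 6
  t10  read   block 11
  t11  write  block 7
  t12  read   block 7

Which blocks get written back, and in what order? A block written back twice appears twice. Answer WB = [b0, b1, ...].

WB = [5, 11, 10, 7]

  0 | W B10 → L2 miss [D]
  1 | W B11 → L3 miss [D]
  2 | W B5 → L1 miss [D]
  3 | W B10 → L2 hit [D]
  4 | W B10 → L2 hit [D]
  5 | R B10 → L2 hit [D]
  6 | W B11 → L3 hit [D]
  7 | W B9 → L1 miss wb→B5 [D]
  8 | W B7 → L3 miss wb→B11 [D]
  9 | R B6 → L2 miss wb→B10 [-]
  10 | R B11 → L3 miss wb→B7 [-]
  11 | W B7 → L3 miss [D]
  12 | R B7 → L3 hit [D]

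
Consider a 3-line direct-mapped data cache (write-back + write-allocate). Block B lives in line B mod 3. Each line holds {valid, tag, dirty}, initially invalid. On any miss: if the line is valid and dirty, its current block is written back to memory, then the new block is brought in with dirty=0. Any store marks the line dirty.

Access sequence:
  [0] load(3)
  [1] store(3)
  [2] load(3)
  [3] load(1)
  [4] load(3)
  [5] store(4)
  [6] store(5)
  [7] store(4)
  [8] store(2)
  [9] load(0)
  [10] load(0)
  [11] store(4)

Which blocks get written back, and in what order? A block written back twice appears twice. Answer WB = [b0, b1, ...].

WB = [5, 3]

0: R B3 -> L0 miss  d=-]
1: W B3 -> L0 hit  d=D]
2: R B3 -> L0 hit  d=D]
3: R B1 -> L1 miss  d=-]
4: R B3 -> L0 hit  d=D]
5: W B4 -> L1 miss  d=D]
6: W B5 -> L2 miss  d=D]
7: W B4 -> L1 hit  d=D]
8: W B2 -> L2 miss wb->B5  d=D]
9: R B0 -> L0 miss wb->B3  d=-]
10: R B0 -> L0 hit  d=-]
11: W B4 -> L1 hit  d=D]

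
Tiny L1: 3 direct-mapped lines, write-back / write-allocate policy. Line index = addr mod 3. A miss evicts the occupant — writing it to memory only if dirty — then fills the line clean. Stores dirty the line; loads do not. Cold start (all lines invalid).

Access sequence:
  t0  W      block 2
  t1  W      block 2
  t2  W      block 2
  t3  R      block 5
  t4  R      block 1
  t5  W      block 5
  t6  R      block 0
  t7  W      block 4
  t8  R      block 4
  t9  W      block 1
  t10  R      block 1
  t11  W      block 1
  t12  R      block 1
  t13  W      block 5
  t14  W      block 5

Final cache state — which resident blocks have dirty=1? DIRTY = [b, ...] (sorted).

0: W B2 → L2 miss [D]
1: W B2 → L2 hit [D]
2: W B2 → L2 hit [D]
3: R B5 → L2 miss wb→B2 [-]
4: R B1 → L1 miss [-]
5: W B5 → L2 hit [D]
6: R B0 → L0 miss [-]
7: W B4 → L1 miss [D]
8: R B4 → L1 hit [D]
9: W B1 → L1 miss wb→B4 [D]
10: R B1 → L1 hit [D]
11: W B1 → L1 hit [D]
12: R B1 → L1 hit [D]
13: W B5 → L2 hit [D]
14: W B5 → L2 hit [D]

DIRTY = [1, 5]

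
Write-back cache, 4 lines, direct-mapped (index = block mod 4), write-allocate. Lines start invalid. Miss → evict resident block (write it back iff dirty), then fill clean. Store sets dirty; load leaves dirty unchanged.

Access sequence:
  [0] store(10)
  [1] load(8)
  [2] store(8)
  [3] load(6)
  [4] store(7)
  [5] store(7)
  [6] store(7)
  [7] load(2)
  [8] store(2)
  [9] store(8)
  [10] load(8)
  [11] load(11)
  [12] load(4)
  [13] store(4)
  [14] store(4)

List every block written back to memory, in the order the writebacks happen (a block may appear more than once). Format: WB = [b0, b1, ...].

  0 | W B10 → L2 miss [D]
  1 | R B8 → L0 miss [-]
  2 | W B8 → L0 hit [D]
  3 | R B6 → L2 miss wb→B10 [-]
  4 | W B7 → L3 miss [D]
  5 | W B7 → L3 hit [D]
  6 | W B7 → L3 hit [D]
  7 | R B2 → L2 miss [-]
  8 | W B2 → L2 hit [D]
  9 | W B8 → L0 hit [D]
  10 | R B8 → L0 hit [D]
  11 | R B11 → L3 miss wb→B7 [-]
  12 | R B4 → L0 miss wb→B8 [-]
  13 | W B4 → L0 hit [D]
  14 | W B4 → L0 hit [D]

WB = [10, 7, 8]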